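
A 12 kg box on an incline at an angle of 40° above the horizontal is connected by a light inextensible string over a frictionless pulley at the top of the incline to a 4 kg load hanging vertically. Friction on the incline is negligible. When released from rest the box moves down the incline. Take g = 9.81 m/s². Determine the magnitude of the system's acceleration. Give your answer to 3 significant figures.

2.28 m/s²

For the box on the incline: the weight component along the slope is m₁g sin 40° = 12 × 9.81 × 0.6428 = 75.670 N and the normal force is N = m₁g cos 40° = 90.179 N.
Newton's second law for the box (down-slope positive): 75.670 − T = 12 a. For the hanging load (upward positive): T − 4 × 9.81 = 4 a.
Adding the two equations eliminates T: 36.430 = 16 a, so a = 2.2769 m/s².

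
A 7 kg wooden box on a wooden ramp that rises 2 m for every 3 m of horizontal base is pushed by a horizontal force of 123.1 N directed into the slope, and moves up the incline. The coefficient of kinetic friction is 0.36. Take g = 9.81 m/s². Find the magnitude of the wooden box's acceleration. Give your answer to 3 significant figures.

The horizontal push has components F cos 33.69° = 123.1 × 0.8321 = 102.432 N up the incline and F sin 33.69° = 123.1 × 0.5547 = 68.284 N pressing into the surface.
The normal force is therefore N = mg cos 33.69° + F sin 33.69° = 57.140 + 68.284 = 125.424 N, and kinetic friction down the slope is μN = 0.36 × 125.424 = 45.153 N.
Along the incline: F cos 33.69° − mg sin 33.69° − μN = ma, so 102.432 − 38.091 − 45.153 = 7 a, giving a = 2.7411 m/s².

2.74 m/s²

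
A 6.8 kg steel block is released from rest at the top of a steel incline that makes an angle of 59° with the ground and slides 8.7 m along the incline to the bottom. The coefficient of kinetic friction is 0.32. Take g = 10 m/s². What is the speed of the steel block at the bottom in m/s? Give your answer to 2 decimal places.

The weight component along the incline is mg sin 59° = 58.287 N and the normal force is N = mg cos 59° = 35.023 N.
Friction up the slope is f = μN = 0.32 × 35.023 = 11.207 N, so the net downslope force is 58.287 − 11.207 = 47.080 N and a = 47.080 / 6.8 = 6.9235 m/s².
Starting from rest over a distance of 8.7 m, v² = 2aL = 2 × 6.9235 × 8.7 = 120.4689, so v = 10.9758 m/s.

10.98 m/s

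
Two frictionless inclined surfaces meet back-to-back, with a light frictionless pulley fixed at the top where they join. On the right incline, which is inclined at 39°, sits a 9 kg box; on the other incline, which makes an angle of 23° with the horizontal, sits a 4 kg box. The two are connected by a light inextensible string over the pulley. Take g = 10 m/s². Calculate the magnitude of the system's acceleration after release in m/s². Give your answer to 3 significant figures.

3.15 m/s²

Resolve each weight along its own incline: the 9 kg mass has component 9 × 10 × sin 39° = 56.639 N down its slope, and the 4 kg mass has 4 × 10 × sin 23° = 15.629 N down its slope.
The 9 kg side's 56.639 N exceeds the other side's 15.629 N, so that mass slides down and the 4 kg mass slides up. Taking that direction as positive, Newton's second law for the whole system gives 56.639 − 15.629 = (9 + 4) a, so a = 41.010 / 13 = 3.1546 m/s².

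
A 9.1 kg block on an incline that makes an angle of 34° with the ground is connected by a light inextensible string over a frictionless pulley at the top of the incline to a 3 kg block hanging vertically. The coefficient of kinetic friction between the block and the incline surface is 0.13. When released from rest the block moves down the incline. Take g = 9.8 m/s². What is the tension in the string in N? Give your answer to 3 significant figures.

32.1 N

For the block on the incline: the weight component along the slope is m₁g sin 34° = 9.1 × 9.8 × 0.5592 = 49.869 N and the normal force is N = m₁g cos 34° = 73.934 N.
Kinetic friction opposes the block's motion down the incline: f = μN = 0.13 × 73.934 = 9.611 N acting up the slope.
Newton's second law for the block (down-slope positive): 49.869 − 9.611 − T = 9.1 a. For the hanging block (upward positive): T − 3 × 9.8 = 3 a.
Adding the two equations eliminates T: 10.858 = 12.1 a, so a = 0.8974 m/s².
Then from the hanging block's equation, T = 3 × (9.8 + 0.8974) = 32.092 N.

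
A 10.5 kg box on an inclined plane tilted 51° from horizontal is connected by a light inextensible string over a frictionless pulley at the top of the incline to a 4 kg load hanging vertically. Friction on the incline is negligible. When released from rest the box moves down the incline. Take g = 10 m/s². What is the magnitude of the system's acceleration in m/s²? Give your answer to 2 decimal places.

2.87 m/s²

For the box on the incline: the weight component along the slope is m₁g sin 51° = 10.5 × 10 × 0.7771 = 81.596 N and the normal force is N = m₁g cos 51° = 66.079 N.
Newton's second law for the box (down-slope positive): 81.596 − T = 10.5 a. For the hanging load (upward positive): T − 4 × 10 = 4 a.
Adding the two equations eliminates T: 41.596 = 14.5 a, so a = 2.8687 m/s².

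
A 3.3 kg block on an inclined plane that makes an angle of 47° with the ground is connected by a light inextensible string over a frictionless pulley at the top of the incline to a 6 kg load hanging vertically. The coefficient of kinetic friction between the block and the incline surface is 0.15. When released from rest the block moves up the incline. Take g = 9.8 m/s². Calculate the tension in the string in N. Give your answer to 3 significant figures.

38.3 N

For the block on the incline: the weight component along the slope is m₁g sin 47° = 3.3 × 9.8 × 0.7314 = 23.653 N and the normal force is N = m₁g cos 47° = 22.056 N.
Kinetic friction opposes the block's motion up the incline: f = μN = 0.15 × 22.056 = 3.308 N acting down the slope.
Newton's second law for the block (up-slope positive): T − 23.653 − 3.308 = 3.3 a. For the hanging load (downward positive): 6 × 9.8 − T = 6 a.
Adding the two equations eliminates T: 31.839 = 9.3 a, so a = 3.4235 m/s².
Then from the hanging load's equation, T = 6 × (9.8 − 3.4235) = 38.259 N.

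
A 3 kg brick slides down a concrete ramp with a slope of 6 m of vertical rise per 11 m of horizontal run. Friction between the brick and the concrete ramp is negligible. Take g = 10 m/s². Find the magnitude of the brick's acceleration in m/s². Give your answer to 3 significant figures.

Resolving the weight along the incline: the component pulling the brick down the slope is mg sin 28.61° = 3 × 10 × 0.4789 = 14.367 N, and the normal force is N = mg cos 28.61° = 3 × 10 × 0.8779 = 26.337 N.
With no friction the net force along the incline is 14.367 N, so a = g sin 28.61° = 14.367 / 3 = 4.7890 m/s².

4.79 m/s²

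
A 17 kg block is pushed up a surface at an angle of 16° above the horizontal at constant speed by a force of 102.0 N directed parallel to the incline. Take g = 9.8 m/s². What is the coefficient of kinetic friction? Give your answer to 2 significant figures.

At constant speed ΣF = 0 along the incline. The applied 102.0 N acts up the slope; the weight component mg sin 16° = 45.921 N and kinetic friction μN both act down the slope.
So 102.0 = 45.921 + μ × 160.146, giving μ = (102.0 − 45.921) / 160.146 = 0.3502.

0.35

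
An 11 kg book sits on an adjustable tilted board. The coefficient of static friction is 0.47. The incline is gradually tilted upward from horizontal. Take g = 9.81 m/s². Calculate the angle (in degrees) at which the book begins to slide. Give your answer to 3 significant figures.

25.2°

At the threshold of sliding, static friction is at its maximum μ_s N and exactly balances the weight component along the incline: mg sin θ = μ_s mg cos θ.
Hence tan θ = μ_s = 0.47, so θ = arctan(0.47) = 25.1735°.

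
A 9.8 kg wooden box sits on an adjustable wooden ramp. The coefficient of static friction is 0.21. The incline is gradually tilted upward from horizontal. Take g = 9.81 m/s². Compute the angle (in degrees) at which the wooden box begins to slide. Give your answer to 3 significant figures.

At the threshold of sliding, static friction is at its maximum μ_s N and exactly balances the weight component along the incline: mg sin θ = μ_s mg cos θ.
Hence tan θ = μ_s = 0.21, so θ = arctan(0.21) = 11.8598°.

11.9°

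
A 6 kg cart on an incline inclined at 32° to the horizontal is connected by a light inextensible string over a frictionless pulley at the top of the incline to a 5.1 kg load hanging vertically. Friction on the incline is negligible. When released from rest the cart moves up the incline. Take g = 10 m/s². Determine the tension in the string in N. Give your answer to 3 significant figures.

42.2 N

For the cart on the incline: the weight component along the slope is m₁g sin 32° = 6 × 10 × 0.5299 = 31.794 N and the normal force is N = m₁g cos 32° = 50.883 N.
Newton's second law for the cart (up-slope positive): T − 31.794 = 6 a. For the hanging load (downward positive): 5.1 × 10 − T = 5.1 a.
Adding the two equations eliminates T: 19.206 = 11.1 a, so a = 1.7303 m/s².
Then from the hanging load's equation, T = 5.1 × (10 − 1.7303) = 42.175 N.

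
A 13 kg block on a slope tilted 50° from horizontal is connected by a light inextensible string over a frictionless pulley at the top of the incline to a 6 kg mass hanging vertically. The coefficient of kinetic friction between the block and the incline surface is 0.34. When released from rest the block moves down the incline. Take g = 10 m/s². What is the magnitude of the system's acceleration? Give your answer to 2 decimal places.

For the block on the incline: the weight component along the slope is m₁g sin 50° = 13 × 10 × 0.7660 = 99.580 N and the normal force is N = m₁g cos 50° = 83.562 N.
Kinetic friction opposes the block's motion down the incline: f = μN = 0.34 × 83.562 = 28.411 N acting up the slope.
Newton's second law for the block (down-slope positive): 99.580 − 28.411 − T = 13 a. For the hanging mass (upward positive): T − 6 × 10 = 6 a.
Adding the two equations eliminates T: 11.169 = 19 a, so a = 0.5878 m/s².

0.59 m/s²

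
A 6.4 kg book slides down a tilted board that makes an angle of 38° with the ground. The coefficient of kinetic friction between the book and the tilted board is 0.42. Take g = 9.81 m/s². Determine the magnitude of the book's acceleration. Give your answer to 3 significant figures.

Resolving the weight along the incline: the component pulling the book down the slope is mg sin 38° = 6.4 × 9.81 × 0.6157 = 38.656 N, and the normal force is N = mg cos 38° = 6.4 × 9.81 × 0.7880 = 49.474 N.
Kinetic friction acts up the slope with magnitude f = μN = 0.42 × 49.474 = 20.779 N.
Net force along the incline is 38.656 − 20.779 = 17.877 N, so a = 17.877 / 6.4 = 2.7933 m/s².

2.79 m/s²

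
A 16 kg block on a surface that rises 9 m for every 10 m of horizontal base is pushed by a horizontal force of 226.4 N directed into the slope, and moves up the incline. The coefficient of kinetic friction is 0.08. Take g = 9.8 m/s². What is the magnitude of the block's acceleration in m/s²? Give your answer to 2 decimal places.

The horizontal push has components F cos 41.99° = 226.4 × 0.7433 = 168.283 N up the incline and F sin 41.99° = 226.4 × 0.6690 = 151.462 N pressing into the surface.
The normal force is therefore N = mg cos 41.99° + F sin 41.99° = 116.549 + 151.462 = 268.011 N, and kinetic friction down the slope is μN = 0.08 × 268.011 = 21.441 N.
Along the incline: F cos 41.99° − mg sin 41.99° − μN = ma, so 168.283 − 104.899 − 21.441 = 16 a, giving a = 2.6214 m/s².

2.62 m/s²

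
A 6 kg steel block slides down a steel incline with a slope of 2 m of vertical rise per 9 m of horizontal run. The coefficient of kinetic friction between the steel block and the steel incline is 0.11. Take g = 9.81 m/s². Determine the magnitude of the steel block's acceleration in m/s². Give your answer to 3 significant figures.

1.07 m/s²

Resolving the weight along the incline: the component pulling the steel block down the slope is mg sin 12.53° = 6 × 9.81 × 0.2169 = 12.767 N, and the normal force is N = mg cos 12.53° = 6 × 9.81 × 0.9762 = 57.459 N.
Kinetic friction acts up the slope with magnitude f = μN = 0.11 × 57.459 = 6.320 N.
Net force along the incline is 12.767 − 6.320 = 6.447 N, so a = 6.447 / 6 = 1.0745 m/s².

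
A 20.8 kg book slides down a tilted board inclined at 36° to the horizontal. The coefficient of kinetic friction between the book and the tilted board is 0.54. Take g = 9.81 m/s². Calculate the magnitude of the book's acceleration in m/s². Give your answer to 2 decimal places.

1.48 m/s²

Resolving the weight along the incline: the component pulling the book down the slope is mg sin 36° = 20.8 × 9.81 × 0.5878 = 119.939 N, and the normal force is N = mg cos 36° = 20.8 × 9.81 × 0.8090 = 165.075 N.
Kinetic friction acts up the slope with magnitude f = μN = 0.54 × 165.075 = 89.141 N.
Net force along the incline is 119.939 − 89.141 = 30.798 N, so a = 30.798 / 20.8 = 1.4807 m/s².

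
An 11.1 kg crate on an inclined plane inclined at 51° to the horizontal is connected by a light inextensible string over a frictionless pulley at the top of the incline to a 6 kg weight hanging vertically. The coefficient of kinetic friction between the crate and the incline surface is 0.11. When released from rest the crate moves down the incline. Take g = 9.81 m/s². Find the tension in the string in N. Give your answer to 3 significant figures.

65.3 N

For the crate on the incline: the weight component along the slope is m₁g sin 51° = 11.1 × 9.81 × 0.7771 = 84.619 N and the normal force is N = m₁g cos 51° = 68.527 N.
Kinetic friction opposes the crate's motion down the incline: f = μN = 0.11 × 68.527 = 7.538 N acting up the slope.
Newton's second law for the crate (down-slope positive): 84.619 − 7.538 − T = 11.1 a. For the hanging weight (upward positive): T − 6 × 9.81 = 6 a.
Adding the two equations eliminates T: 18.221 = 17.1 a, so a = 1.0656 m/s².
Then from the hanging weight's equation, T = 6 × (9.81 + 1.0656) = 65.254 N.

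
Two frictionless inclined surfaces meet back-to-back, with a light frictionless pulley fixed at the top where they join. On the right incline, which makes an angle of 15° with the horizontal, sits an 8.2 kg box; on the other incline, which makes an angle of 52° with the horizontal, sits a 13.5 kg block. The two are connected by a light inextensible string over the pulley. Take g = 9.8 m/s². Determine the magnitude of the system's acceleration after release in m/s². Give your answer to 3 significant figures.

Resolve each weight along its own incline: the 8.2 kg mass has component 8.2 × 9.8 × sin 15° = 20.799 N down its slope, and the 13.5 kg mass has 13.5 × 9.8 × sin 52° = 104.254 N down its slope.
The 13.5 kg side's 104.254 N exceeds the other side's 20.799 N, so that mass slides down and the 8.2 kg mass slides up. Taking that direction as positive, Newton's second law for the whole system gives 104.254 − 20.799 = (8.2 + 13.5) a, so a = 83.455 / 21.7 = 3.8459 m/s².

3.85 m/s²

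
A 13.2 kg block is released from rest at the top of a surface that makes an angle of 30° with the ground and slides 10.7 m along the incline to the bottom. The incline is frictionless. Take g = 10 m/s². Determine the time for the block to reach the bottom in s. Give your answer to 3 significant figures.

The weight component along the incline is mg sin 30° = 66.000 N and the normal force is N = mg cos 30° = 114.315 N.
With no friction, a = g sin 30° = 5.0000 m/s².
Starting from rest, L = ½at², so t = √(2L/a) = √(2 × 10.7 / 5.0000) = 2.0688 s.

2.07 s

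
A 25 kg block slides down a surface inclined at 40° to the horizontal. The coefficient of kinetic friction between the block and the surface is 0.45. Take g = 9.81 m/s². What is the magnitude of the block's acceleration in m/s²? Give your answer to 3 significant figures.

Resolving the weight along the incline: the component pulling the block down the slope is mg sin 40° = 25 × 9.81 × 0.6428 = 157.647 N, and the normal force is N = mg cos 40° = 25 × 9.81 × 0.7660 = 187.862 N.
Kinetic friction acts up the slope with magnitude f = μN = 0.45 × 187.862 = 84.538 N.
Net force along the incline is 157.647 − 84.538 = 73.109 N, so a = 73.109 / 25 = 2.9244 m/s².

2.92 m/s²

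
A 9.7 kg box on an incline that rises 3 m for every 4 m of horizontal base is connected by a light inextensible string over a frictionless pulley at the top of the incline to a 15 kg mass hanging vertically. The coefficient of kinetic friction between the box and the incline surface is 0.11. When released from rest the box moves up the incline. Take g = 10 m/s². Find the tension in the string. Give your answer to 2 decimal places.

For the box on the incline: the weight component along the slope is m₁g sin 36.87° = 9.7 × 10 × 0.6000 = 58.200 N and the normal force is N = m₁g cos 36.87° = 77.600 N.
Kinetic friction opposes the box's motion up the incline: f = μN = 0.11 × 77.600 = 8.536 N acting down the slope.
Newton's second law for the box (up-slope positive): T − 58.200 − 8.536 = 9.7 a. For the hanging mass (downward positive): 15 × 10 − T = 15 a.
Adding the two equations eliminates T: 83.264 = 24.7 a, so a = 3.3710 m/s².
Then from the hanging mass's equation, T = 15 × (10 − 3.3710) = 99.435 N.

99.43 N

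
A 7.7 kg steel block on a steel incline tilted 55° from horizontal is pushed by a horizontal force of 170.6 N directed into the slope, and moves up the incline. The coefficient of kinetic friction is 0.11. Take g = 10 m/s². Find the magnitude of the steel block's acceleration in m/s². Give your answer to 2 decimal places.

1.89 m/s²

The horizontal push has components F cos 55° = 170.6 × 0.5736 = 97.856 N up the incline and F sin 55° = 170.6 × 0.8192 = 139.756 N pressing into the surface.
The normal force is therefore N = mg cos 55° + F sin 55° = 44.167 + 139.756 = 183.923 N, and kinetic friction down the slope is μN = 0.11 × 183.923 = 20.232 N.
Along the incline: F cos 55° − mg sin 55° − μN = ma, so 97.856 − 63.078 − 20.232 = 7.7 a, giving a = 1.8891 m/s².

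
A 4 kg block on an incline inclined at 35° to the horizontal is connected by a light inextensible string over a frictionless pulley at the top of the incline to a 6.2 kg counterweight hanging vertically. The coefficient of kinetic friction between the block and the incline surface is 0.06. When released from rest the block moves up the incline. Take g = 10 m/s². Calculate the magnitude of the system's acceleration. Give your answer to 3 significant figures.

3.64 m/s²

For the block on the incline: the weight component along the slope is m₁g sin 35° = 4 × 10 × 0.5736 = 22.944 N and the normal force is N = m₁g cos 35° = 32.766 N.
Kinetic friction opposes the block's motion up the incline: f = μN = 0.06 × 32.766 = 1.966 N acting down the slope.
Newton's second law for the block (up-slope positive): T − 22.944 − 1.966 = 4 a. For the hanging counterweight (downward positive): 6.2 × 10 − T = 6.2 a.
Adding the two equations eliminates T: 37.090 = 10.2 a, so a = 3.6363 m/s².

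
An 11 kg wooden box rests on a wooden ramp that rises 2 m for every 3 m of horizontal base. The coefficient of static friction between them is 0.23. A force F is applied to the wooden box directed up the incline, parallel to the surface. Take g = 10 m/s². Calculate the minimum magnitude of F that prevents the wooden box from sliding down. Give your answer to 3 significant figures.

40.0 N

The normal force is N = mg cos 33.69° = 91.526 N. With F at its minimum the wooden box is on the verge of sliding down, so static friction is at its maximum μ_s N = 0.23 × 91.526 = 21.051 N and acts up the slope.
Equilibrium along the incline: F + μ_s N = mg sin 33.69°, so F = 61.017 − 21.051 = 39.966 N.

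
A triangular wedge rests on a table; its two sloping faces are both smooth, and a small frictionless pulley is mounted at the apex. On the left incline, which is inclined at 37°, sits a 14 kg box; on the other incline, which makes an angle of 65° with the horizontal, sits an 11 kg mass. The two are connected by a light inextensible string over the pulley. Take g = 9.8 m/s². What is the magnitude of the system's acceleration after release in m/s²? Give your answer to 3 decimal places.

0.605 m/s²

Resolve each weight along its own incline: the 14 kg mass has component 14 × 9.8 × sin 37° = 82.569 N down its slope, and the 11 kg mass has 11 × 9.8 × sin 65° = 97.700 N down its slope.
The 11 kg side's 97.700 N exceeds the other side's 82.569 N, so that mass slides down and the 14 kg mass slides up. Taking that direction as positive, Newton's second law for the whole system gives 97.700 − 82.569 = (14 + 11) a, so a = 15.131 / 25 = 0.6052 m/s².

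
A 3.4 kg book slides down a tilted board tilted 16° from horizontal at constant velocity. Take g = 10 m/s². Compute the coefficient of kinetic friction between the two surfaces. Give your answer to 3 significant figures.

0.287

At constant velocity the net force along the incline is zero: mg sin 16° = μ mg cos 16°.
So μ = tan 16° = 0.2756 / 0.9613 = 0.2867.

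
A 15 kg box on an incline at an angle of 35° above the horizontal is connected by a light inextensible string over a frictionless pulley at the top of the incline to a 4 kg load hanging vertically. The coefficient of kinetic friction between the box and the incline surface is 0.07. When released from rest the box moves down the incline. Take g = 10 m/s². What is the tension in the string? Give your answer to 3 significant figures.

47.9 N

For the box on the incline: the weight component along the slope is m₁g sin 35° = 15 × 10 × 0.5736 = 86.040 N and the normal force is N = m₁g cos 35° = 122.873 N.
Kinetic friction opposes the box's motion down the incline: f = μN = 0.07 × 122.873 = 8.601 N acting up the slope.
Newton's second law for the box (down-slope positive): 86.040 − 8.601 − T = 15 a. For the hanging load (upward positive): T − 4 × 10 = 4 a.
Adding the two equations eliminates T: 37.439 = 19 a, so a = 1.9705 m/s².
Then from the hanging load's equation, T = 4 × (10 + 1.9705) = 47.882 N.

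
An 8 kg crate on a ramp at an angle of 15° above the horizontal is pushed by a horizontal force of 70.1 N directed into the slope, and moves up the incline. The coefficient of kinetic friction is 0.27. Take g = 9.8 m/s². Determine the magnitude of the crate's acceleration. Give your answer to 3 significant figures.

2.76 m/s²

The horizontal push has components F cos 15° = 70.1 × 0.9659 = 67.710 N up the incline and F sin 15° = 70.1 × 0.2588 = 18.142 N pressing into the surface.
The normal force is therefore N = mg cos 15° + F sin 15° = 75.727 + 18.142 = 93.869 N, and kinetic friction down the slope is μN = 0.27 × 93.869 = 25.345 N.
Along the incline: F cos 15° − mg sin 15° − μN = ma, so 67.710 − 20.290 − 25.345 = 8 a, giving a = 2.7594 m/s².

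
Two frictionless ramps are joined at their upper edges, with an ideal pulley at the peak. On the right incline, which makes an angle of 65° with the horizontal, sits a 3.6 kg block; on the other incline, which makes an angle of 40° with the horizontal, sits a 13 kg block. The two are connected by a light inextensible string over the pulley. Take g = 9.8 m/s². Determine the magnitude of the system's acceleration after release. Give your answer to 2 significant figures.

3.0 m/s²

Resolve each weight along its own incline: the 3.6 kg mass has component 3.6 × 9.8 × sin 65° = 31.975 N down its slope, and the 13 kg mass has 13 × 9.8 × sin 40° = 81.891 N down its slope.
The 13 kg side's 81.891 N exceeds the other side's 31.975 N, so that mass slides down and the 3.6 kg mass slides up. Taking that direction as positive, Newton's second law for the whole system gives 81.891 − 31.975 = (3.6 + 13) a, so a = 49.916 / 16.6 = 3.0070 m/s².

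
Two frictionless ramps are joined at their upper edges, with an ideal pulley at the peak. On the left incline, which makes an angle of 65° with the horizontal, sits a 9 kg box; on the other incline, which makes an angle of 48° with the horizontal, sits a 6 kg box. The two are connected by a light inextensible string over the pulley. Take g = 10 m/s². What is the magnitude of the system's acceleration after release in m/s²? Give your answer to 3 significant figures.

Resolve each weight along its own incline: the 9 kg mass has component 9 × 10 × sin 65° = 81.568 N down its slope, and the 6 kg mass has 6 × 10 × sin 48° = 44.589 N down its slope.
The 9 kg side's 81.568 N exceeds the other side's 44.589 N, so that mass slides down and the 6 kg mass slides up. Taking that direction as positive, Newton's second law for the whole system gives 81.568 − 44.589 = (9 + 6) a, so a = 36.979 / 15 = 2.4653 m/s².

2.47 m/s²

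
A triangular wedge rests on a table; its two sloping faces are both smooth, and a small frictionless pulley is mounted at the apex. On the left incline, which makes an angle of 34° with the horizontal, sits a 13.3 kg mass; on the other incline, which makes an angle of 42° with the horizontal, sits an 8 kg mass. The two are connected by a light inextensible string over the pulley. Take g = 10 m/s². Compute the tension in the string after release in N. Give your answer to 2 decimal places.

Resolve each weight along its own incline: the 13.3 kg mass has component 13.3 × 10 × sin 34° = 74.373 N down its slope, and the 8 kg mass has 8 × 10 × sin 42° = 53.530 N down its slope.
The 13.3 kg side's 74.373 N exceeds the other side's 53.530 N, so that mass slides down and the 8 kg mass slides up. Taking that direction as positive, Newton's second law for the whole system gives 74.373 − 53.530 = (13.3 + 8) a, so a = 20.843 / 21.3 = 0.9785 m/s².
For the 8 kg mass (up-slope positive): T − 53.530 = 8 × 0.9785, so T = 61.358 N.

61.36 N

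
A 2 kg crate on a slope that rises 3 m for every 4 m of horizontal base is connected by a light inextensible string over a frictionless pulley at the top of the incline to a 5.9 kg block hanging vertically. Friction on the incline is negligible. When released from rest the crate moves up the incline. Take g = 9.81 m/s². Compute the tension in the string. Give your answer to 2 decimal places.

23.44 N

For the crate on the incline: the weight component along the slope is m₁g sin 36.87° = 2 × 9.81 × 0.6000 = 11.772 N and the normal force is N = m₁g cos 36.87° = 15.696 N.
Newton's second law for the crate (up-slope positive): T − 11.772 = 2 a. For the hanging block (downward positive): 5.9 × 9.81 − T = 5.9 a.
Adding the two equations eliminates T: 46.107 = 7.9 a, so a = 5.8363 m/s².
Then from the hanging block's equation, T = 5.9 × (9.81 − 5.8363) = 23.445 N.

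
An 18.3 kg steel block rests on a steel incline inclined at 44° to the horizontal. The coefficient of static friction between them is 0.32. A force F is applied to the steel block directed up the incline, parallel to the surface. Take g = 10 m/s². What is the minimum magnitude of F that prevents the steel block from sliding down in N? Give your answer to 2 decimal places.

The normal force is N = mg cos 44° = 131.639 N. With F at its minimum the steel block is on the verge of sliding down, so static friction is at its maximum μ_s N = 0.32 × 131.639 = 42.124 N and acts up the slope.
Equilibrium along the incline: F + μ_s N = mg sin 44°, so F = 127.122 − 42.124 = 84.998 N.

85.00 N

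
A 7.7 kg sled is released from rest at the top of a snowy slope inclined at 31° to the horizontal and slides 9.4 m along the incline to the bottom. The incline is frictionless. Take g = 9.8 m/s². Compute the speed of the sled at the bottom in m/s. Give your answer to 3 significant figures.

9.74 m/s

The weight component along the incline is mg sin 31° = 38.865 N and the normal force is N = mg cos 31° = 64.682 N.
With no friction, a = g sin 31° = 5.0474 m/s².
Starting from rest over a distance of 9.4 m, v² = 2aL = 2 × 5.0474 × 9.4 = 94.8911, so v = 9.7412 m/s.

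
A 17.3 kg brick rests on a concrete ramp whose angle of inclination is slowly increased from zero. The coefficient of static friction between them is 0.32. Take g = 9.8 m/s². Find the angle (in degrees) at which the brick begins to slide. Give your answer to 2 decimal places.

At the threshold of sliding, static friction is at its maximum μ_s N and exactly balances the weight component along the incline: mg sin θ = μ_s mg cos θ.
Hence tan θ = μ_s = 0.32, so θ = arctan(0.32) = 17.7447°.

17.74°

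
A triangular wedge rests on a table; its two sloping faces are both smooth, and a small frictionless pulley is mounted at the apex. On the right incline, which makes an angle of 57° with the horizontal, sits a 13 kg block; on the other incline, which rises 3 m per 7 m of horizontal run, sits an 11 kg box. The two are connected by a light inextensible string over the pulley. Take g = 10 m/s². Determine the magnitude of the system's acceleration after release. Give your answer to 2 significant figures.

2.7 m/s²

Resolve each weight along its own incline: the 13 kg mass has component 13 × 10 × sin 57° = 109.027 N down its slope, and the 11 kg mass has 11 × 10 × sin 23.20° = 43.331 N down its slope.
The 13 kg side's 109.027 N exceeds the other side's 43.331 N, so that mass slides down and the 11 kg mass slides up. Taking that direction as positive, Newton's second law for the whole system gives 109.027 − 43.331 = (13 + 11) a, so a = 65.696 / 24 = 2.7373 m/s².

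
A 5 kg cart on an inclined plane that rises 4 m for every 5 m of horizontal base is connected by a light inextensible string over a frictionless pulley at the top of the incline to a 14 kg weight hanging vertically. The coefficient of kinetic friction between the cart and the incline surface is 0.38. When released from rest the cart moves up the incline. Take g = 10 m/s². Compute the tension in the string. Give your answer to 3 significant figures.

For the cart on the incline: the weight component along the slope is m₁g sin 38.66° = 5 × 10 × 0.6247 = 31.235 N and the normal force is N = m₁g cos 38.66° = 39.043 N.
Kinetic friction opposes the cart's motion up the incline: f = μN = 0.38 × 39.043 = 14.836 N acting down the slope.
Newton's second law for the cart (up-slope positive): T − 31.235 − 14.836 = 5 a. For the hanging weight (downward positive): 14 × 10 − T = 14 a.
Adding the two equations eliminates T: 93.929 = 19 a, so a = 4.9436 m/s².
Then from the hanging weight's equation, T = 14 × (10 − 4.9436) = 70.790 N.

70.8 N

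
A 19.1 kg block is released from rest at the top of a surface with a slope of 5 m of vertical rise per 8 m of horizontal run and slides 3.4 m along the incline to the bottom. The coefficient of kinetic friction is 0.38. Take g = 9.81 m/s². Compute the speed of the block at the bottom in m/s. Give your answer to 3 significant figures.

The weight component along the incline is mg sin 32.01° = 99.306 N and the normal force is N = mg cos 32.01° = 158.890 N.
Friction up the slope is f = μN = 0.38 × 158.890 = 60.378 N, so the net downslope force is 99.306 − 60.378 = 38.928 N and a = 38.928 / 19.1 = 2.0381 m/s².
Starting from rest over a distance of 3.4 m, v² = 2aL = 2 × 2.0381 × 3.4 = 13.8591, so v = 3.7228 m/s.

3.72 m/s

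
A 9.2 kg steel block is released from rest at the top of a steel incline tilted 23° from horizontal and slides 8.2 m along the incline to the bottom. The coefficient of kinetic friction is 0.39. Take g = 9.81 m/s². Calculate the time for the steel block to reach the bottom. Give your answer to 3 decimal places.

The weight component along the incline is mg sin 23° = 35.264 N and the normal force is N = mg cos 23° = 83.077 N.
Friction up the slope is f = μN = 0.39 × 83.077 = 32.400 N, so the net downslope force is 35.264 − 32.400 = 2.864 N and a = 2.864 / 9.2 = 0.3113 m/s².
Starting from rest, L = ½at², so t = √(2L/a) = √(2 × 8.2 / 0.3113) = 7.2583 s.

7.258 s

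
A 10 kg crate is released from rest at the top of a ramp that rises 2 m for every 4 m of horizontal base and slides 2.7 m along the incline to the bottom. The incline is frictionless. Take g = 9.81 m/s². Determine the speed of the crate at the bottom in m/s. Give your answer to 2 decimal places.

4.87 m/s

The weight component along the incline is mg sin 26.57° = 43.872 N and the normal force is N = mg cos 26.57° = 87.743 N.
With no friction, a = g sin 26.57° = 4.3872 m/s².
Starting from rest over a distance of 2.7 m, v² = 2aL = 2 × 4.3872 × 2.7 = 23.6909, so v = 4.8673 m/s.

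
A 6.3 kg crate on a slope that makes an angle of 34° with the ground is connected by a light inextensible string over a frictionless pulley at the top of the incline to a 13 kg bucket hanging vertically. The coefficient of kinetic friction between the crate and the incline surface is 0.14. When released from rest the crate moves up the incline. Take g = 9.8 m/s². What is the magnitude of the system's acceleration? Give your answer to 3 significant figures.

4.44 m/s²

For the crate on the incline: the weight component along the slope is m₁g sin 34° = 6.3 × 9.8 × 0.5592 = 34.525 N and the normal force is N = m₁g cos 34° = 51.185 N.
Kinetic friction opposes the crate's motion up the incline: f = μN = 0.14 × 51.185 = 7.166 N acting down the slope.
Newton's second law for the crate (up-slope positive): T − 34.525 − 7.166 = 6.3 a. For the hanging bucket (downward positive): 13 × 9.8 − T = 13 a.
Adding the two equations eliminates T: 85.709 = 19.3 a, so a = 4.4409 m/s².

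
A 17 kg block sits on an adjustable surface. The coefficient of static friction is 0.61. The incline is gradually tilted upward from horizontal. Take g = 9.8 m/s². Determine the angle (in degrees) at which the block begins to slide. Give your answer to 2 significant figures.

At the threshold of sliding, static friction is at its maximum μ_s N and exactly balances the weight component along the incline: mg sin θ = μ_s mg cos θ.
Hence tan θ = μ_s = 0.61, so θ = arctan(0.61) = 31.3832°.

31°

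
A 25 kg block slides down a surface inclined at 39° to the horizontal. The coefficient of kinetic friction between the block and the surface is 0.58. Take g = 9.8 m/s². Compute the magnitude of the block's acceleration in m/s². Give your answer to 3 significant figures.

Resolving the weight along the incline: the component pulling the block down the slope is mg sin 39° = 25 × 9.8 × 0.6293 = 154.179 N, and the normal force is N = mg cos 39° = 25 × 9.8 × 0.7771 = 190.390 N.
Kinetic friction acts up the slope with magnitude f = μN = 0.58 × 190.390 = 110.426 N.
Net force along the incline is 154.179 − 110.426 = 43.753 N, so a = 43.753 / 25 = 1.7501 m/s².

1.75 m/s²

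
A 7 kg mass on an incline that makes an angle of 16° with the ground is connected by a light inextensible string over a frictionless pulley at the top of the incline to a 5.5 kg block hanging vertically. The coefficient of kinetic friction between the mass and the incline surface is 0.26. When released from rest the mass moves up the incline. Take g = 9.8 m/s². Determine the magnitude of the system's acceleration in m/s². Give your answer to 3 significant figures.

For the mass on the incline: the weight component along the slope is m₁g sin 16° = 7 × 9.8 × 0.2756 = 18.906 N and the normal force is N = m₁g cos 16° = 65.943 N.
Kinetic friction opposes the mass's motion up the incline: f = μN = 0.26 × 65.943 = 17.145 N acting down the slope.
Newton's second law for the mass (up-slope positive): T − 18.906 − 17.145 = 7 a. For the hanging block (downward positive): 5.5 × 9.8 − T = 5.5 a.
Adding the two equations eliminates T: 17.849 = 12.5 a, so a = 1.4279 m/s².

1.43 m/s²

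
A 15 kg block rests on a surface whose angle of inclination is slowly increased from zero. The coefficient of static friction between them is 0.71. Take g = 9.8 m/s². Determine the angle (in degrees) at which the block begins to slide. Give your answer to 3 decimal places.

35.375°

At the threshold of sliding, static friction is at its maximum μ_s N and exactly balances the weight component along the incline: mg sin θ = μ_s mg cos θ.
Hence tan θ = μ_s = 0.71, so θ = arctan(0.71) = 35.3748°.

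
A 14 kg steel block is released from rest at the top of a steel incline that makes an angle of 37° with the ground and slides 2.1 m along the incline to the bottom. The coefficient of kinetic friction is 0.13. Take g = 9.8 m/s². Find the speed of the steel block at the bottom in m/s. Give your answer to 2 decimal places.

4.53 m/s

The weight component along the incline is mg sin 37° = 82.569 N and the normal force is N = mg cos 37° = 109.573 N.
Friction up the slope is f = μN = 0.13 × 109.573 = 14.244 N, so the net downslope force is 82.569 − 14.244 = 68.325 N and a = 68.325 / 14 = 4.8804 m/s².
Starting from rest over a distance of 2.1 m, v² = 2aL = 2 × 4.8804 × 2.1 = 20.4977, so v = 4.5274 m/s.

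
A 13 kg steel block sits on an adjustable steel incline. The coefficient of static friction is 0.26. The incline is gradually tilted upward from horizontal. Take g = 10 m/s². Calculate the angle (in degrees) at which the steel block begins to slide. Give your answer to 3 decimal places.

At the threshold of sliding, static friction is at its maximum μ_s N and exactly balances the weight component along the incline: mg sin θ = μ_s mg cos θ.
Hence tan θ = μ_s = 0.26, so θ = arctan(0.26) = 14.5742°.

14.574°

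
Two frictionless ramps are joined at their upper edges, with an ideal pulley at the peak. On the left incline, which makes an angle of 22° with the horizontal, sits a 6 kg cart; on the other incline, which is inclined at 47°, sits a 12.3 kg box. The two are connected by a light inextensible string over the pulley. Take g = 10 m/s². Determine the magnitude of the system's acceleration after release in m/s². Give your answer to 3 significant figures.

3.69 m/s²

Resolve each weight along its own incline: the 6 kg mass has component 6 × 10 × sin 22° = 22.476 N down its slope, and the 12.3 kg mass has 12.3 × 10 × sin 47° = 89.957 N down its slope.
The 12.3 kg side's 89.957 N exceeds the other side's 22.476 N, so that mass slides down and the 6 kg mass slides up. Taking that direction as positive, Newton's second law for the whole system gives 89.957 − 22.476 = (6 + 12.3) a, so a = 67.481 / 18.3 = 3.6875 m/s².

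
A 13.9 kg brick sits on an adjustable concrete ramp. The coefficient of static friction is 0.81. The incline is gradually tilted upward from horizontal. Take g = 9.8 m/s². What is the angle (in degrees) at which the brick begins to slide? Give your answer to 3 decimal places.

At the threshold of sliding, static friction is at its maximum μ_s N and exactly balances the weight component along the incline: mg sin θ = μ_s mg cos θ.
Hence tan θ = μ_s = 0.81, so θ = arctan(0.81) = 39.0075°.

39.007°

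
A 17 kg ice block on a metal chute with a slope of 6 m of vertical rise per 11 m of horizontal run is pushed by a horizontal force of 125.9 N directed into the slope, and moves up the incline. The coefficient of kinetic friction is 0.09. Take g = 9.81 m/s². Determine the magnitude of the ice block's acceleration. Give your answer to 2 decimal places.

0.71 m/s²

The horizontal push has components F cos 28.61° = 125.9 × 0.8779 = 110.528 N up the incline and F sin 28.61° = 125.9 × 0.4789 = 60.294 N pressing into the surface.
The normal force is therefore N = mg cos 28.61° + F sin 28.61° = 146.407 + 60.294 = 206.701 N, and kinetic friction down the slope is μN = 0.09 × 206.701 = 18.603 N.
Along the incline: F cos 28.61° − mg sin 28.61° − μN = ma, so 110.528 − 79.866 − 18.603 = 17 a, giving a = 0.7094 m/s².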